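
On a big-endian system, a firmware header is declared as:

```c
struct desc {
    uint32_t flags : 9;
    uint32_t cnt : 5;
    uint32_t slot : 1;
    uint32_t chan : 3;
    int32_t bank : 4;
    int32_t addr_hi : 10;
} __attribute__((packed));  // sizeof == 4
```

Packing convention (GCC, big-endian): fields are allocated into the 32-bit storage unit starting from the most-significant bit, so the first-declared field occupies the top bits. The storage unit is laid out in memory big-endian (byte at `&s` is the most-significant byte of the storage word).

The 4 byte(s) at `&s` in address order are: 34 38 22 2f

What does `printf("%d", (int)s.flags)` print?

104

[0]=0x34 [1]=0x38 [2]=0x22 [3]=0x2f (big-endian) → word 0x3438222f
flags:9 @ bit 23 → (0x3438222f>>23)&0x1ff = 0x68  ←
cnt:5 @ bit 18 → (0x3438222f>>18)&0x1f = 0xe
slot:1 @ bit 17 → (0x3438222f>>17)&0x1 = 0x0
chan:3 @ bit 14 → (0x3438222f>>14)&0x7 = 0x0
bank:4 @ bit 10 → (0x3438222f>>10)&0xf = 0x8
addr_hi:10 @ bit 0 → (0x3438222f>>0)&0x3ff = 0x22f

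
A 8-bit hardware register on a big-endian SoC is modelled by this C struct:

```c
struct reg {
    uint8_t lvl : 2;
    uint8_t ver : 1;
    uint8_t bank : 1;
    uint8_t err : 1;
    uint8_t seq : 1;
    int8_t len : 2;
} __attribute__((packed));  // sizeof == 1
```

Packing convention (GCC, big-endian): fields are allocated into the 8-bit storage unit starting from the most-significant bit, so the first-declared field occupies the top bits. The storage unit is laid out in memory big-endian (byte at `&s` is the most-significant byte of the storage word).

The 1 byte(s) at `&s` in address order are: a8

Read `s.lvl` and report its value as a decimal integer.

2

[0]=0xa8 (big-endian) → word 0xa8
lvl [6+:2] = (word>>6) & 0x3 = 2  ←
ver [5+:1] = (word>>5) & 0x1 = 1
bank [4+:1] = (word>>4) & 0x1 = 0
err [3+:1] = (word>>3) & 0x1 = 1
seq [2+:1] = (word>>2) & 0x1 = 0
len [0+:2] = (word>>0) & 0x3 = 0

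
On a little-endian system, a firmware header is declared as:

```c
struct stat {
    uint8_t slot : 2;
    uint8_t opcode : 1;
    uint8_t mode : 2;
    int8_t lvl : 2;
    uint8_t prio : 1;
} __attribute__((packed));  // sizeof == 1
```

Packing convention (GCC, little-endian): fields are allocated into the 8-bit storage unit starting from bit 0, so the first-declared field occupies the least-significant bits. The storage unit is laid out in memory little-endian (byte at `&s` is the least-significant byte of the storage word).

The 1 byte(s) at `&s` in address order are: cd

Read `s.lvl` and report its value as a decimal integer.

-2

[0]=0xcd (little-endian) → word 0xcd
slot:2 @ bit 0 → (0xcd>>0)&0x3 = 0x1
opcode:1 @ bit 2 → (0xcd>>2)&0x1 = 0x1
mode:2 @ bit 3 → (0xcd>>3)&0x3 = 0x1
lvl:2 @ bit 5 → (0xcd>>5)&0x3 = 0x2  ←
prio:1 @ bit 7 → (0xcd>>7)&0x1 = 0x1
lvl signed 2b, MSB=1: 2 - 4 = -2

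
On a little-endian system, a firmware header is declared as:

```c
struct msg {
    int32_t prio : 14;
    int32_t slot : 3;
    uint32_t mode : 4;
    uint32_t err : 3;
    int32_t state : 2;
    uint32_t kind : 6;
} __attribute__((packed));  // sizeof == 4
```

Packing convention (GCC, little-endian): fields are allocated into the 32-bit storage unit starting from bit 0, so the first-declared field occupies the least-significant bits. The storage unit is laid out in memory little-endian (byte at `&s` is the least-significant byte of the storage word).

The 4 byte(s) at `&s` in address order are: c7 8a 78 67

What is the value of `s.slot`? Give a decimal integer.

2

[0]=0xc7 [1]=0x8a [2]=0x78 [3]=0x67 (little-endian) → word 0x67788ac7
prio [0+:14] = (word>>0) & 0x3fff = 2759
slot [14+:3] = (word>>14) & 0x7 = 2  ←
mode [17+:4] = (word>>17) & 0xf = 12
err [21+:3] = (word>>21) & 0x7 = 3
state [24+:2] = (word>>24) & 0x3 = 3
kind [26+:6] = (word>>26) & 0x3f = 25
slot signed 3b, MSB=0: value = 2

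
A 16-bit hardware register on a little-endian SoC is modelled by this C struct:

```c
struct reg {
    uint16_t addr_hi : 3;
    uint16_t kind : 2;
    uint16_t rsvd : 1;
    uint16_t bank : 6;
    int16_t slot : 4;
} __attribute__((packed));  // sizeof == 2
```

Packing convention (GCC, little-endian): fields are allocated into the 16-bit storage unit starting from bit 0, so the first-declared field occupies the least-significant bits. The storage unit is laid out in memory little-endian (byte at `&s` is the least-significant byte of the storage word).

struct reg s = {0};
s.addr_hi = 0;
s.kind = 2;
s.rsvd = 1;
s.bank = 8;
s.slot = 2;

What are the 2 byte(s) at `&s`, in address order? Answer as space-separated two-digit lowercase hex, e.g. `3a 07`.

[0+:3] addr_hi=0 & 0x7 = 0x0; word=0x0000
[3+:2] kind=2 & 0x3 = 0x2; word=0x0010
[5+:1] rsvd=1 & 0x1 = 0x1; word=0x0030
[6+:6] bank=8 & 0x3f = 0x8; word=0x0230
[12+:4] slot=2 & 0xf = 0x2; word=0x2230
word = 0x2230 → little-endian bytes:
  [0]=0x30  [1]=0x22

30 22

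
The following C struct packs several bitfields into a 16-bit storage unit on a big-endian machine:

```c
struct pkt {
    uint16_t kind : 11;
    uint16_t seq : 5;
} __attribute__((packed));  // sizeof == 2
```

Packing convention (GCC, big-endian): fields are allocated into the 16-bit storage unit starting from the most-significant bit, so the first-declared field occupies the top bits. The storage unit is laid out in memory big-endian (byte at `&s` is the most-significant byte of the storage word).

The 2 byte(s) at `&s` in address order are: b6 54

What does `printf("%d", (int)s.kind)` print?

1458

[0]=0xb6 [1]=0x54 (big-endian) → word 0xb654
kind:11 @ bit 5 → (0xb654>>5)&0x7ff = 0x5b2  ←
seq:5 @ bit 0 → (0xb654>>0)&0x1f = 0x14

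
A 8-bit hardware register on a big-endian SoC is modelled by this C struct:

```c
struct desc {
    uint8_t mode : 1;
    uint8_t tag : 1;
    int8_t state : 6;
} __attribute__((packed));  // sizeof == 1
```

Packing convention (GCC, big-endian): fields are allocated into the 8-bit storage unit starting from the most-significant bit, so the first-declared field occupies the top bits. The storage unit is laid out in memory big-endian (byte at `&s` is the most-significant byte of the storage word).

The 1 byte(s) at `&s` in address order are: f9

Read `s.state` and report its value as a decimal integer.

[0]=0xf9 (big-endian) → word 0xf9
mode [7+:1] = (word>>7) & 0x1 = 1
tag [6+:1] = (word>>6) & 0x1 = 1
state [0+:6] = (word>>0) & 0x3f = 57  ←
state signed 6b, MSB=1: 57 - 64 = -7

-7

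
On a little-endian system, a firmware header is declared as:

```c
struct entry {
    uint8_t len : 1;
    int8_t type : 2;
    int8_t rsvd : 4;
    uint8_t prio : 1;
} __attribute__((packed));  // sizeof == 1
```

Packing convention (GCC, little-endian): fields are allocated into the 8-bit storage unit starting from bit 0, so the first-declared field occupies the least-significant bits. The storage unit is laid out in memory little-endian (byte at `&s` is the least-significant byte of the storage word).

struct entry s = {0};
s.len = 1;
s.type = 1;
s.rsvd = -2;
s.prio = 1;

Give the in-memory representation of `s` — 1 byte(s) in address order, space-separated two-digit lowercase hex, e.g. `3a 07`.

f3

len:1 = 1 → 0x1 << 0 → word 0x01
type:2 = 1 → 0x1 << 1 → word 0x03
rsvd:4 = -2 → 0xe << 3 → word 0x73
prio:1 = 1 → 0x1 << 7 → word 0xf3
word = 0xf3 → little-endian bytes:
  [0]=0xf3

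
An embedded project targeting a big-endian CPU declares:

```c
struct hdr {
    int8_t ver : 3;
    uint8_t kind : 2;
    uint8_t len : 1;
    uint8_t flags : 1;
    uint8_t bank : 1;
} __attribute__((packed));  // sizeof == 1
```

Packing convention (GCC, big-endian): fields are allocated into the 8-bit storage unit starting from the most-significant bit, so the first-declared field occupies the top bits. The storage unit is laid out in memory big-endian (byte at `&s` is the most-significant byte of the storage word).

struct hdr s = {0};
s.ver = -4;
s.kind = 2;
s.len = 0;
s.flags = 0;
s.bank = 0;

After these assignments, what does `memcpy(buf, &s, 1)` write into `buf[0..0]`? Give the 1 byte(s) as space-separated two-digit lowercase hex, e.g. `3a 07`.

90

[5+:3] ver=-4 & 0x7 = 0x4; word=0x80
[3+:2] kind=2 & 0x3 = 0x2; word=0x90
[2+:1] len=0 & 0x1 = 0x0; word=0x90
[1+:1] flags=0 & 0x1 = 0x0; word=0x90
[0+:1] bank=0 & 0x1 = 0x0; word=0x90
word = 0x90 → big-endian bytes:
  [0]=0x90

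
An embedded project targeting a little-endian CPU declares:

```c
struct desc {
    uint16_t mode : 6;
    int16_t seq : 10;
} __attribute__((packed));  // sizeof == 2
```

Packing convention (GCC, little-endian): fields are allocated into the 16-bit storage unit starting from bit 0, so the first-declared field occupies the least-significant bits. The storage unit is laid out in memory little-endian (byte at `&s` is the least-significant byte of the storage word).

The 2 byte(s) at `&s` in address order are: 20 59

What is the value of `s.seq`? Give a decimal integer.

[0]=0x20 [1]=0x59 (little-endian) → word 0x5920
mode [0+:6] = (word>>0) & 0x3f = 32
seq [6+:10] = (word>>6) & 0x3ff = 356  ←
seq signed 10b, MSB=0: value = 356

356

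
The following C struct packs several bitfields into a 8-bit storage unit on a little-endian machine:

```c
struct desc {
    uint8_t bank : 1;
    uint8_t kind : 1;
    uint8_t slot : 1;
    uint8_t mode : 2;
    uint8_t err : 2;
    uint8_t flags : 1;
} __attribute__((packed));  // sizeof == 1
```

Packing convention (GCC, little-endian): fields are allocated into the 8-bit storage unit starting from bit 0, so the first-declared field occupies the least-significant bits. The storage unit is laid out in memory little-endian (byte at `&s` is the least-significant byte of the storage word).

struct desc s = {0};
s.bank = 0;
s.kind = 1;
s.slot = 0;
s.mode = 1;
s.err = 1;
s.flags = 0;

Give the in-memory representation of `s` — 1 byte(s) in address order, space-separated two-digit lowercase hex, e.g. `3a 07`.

2a

[0+:1] bank=0 & 0x1 = 0x0; word=0x00
[1+:1] kind=1 & 0x1 = 0x1; word=0x02
[2+:1] slot=0 & 0x1 = 0x0; word=0x02
[3+:2] mode=1 & 0x3 = 0x1; word=0x0a
[5+:2] err=1 & 0x3 = 0x1; word=0x2a
[7+:1] flags=0 & 0x1 = 0x0; word=0x2a
word = 0x2a → little-endian bytes:
  [0]=0x2a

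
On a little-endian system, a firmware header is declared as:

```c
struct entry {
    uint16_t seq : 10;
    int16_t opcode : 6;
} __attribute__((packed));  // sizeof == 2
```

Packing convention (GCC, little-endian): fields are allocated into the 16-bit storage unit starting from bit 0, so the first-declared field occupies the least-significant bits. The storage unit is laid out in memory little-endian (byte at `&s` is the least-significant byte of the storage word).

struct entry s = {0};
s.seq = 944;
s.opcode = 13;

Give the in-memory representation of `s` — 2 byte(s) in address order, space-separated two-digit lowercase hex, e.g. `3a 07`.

b0 37

[0+:10] seq=944 & 0x3ff = 0x3b0; word=0x03b0
[10+:6] opcode=13 & 0x3f = 0xd; word=0x37b0
word = 0x37b0 → little-endian bytes:
  [0]=0xb0  [1]=0x37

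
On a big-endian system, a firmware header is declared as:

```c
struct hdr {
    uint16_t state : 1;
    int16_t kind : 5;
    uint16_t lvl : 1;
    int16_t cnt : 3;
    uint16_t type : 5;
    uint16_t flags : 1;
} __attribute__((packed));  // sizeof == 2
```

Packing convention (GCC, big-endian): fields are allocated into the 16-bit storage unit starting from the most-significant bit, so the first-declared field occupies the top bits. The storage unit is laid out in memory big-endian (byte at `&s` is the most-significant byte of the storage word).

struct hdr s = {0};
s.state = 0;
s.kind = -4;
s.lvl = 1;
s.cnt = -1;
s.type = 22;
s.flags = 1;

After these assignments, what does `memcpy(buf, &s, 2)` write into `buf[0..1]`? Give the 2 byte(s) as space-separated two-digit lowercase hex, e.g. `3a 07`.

73 ed

state (1b) val=0 bits=0x0 at bit 15: 0x0000
kind (5b) val=-4 bits=0x1c at bit 10: 0x7000
lvl (1b) val=1 bits=0x1 at bit 9: 0x7200
cnt (3b) val=-1 bits=0x7 at bit 6: 0x73c0
type (5b) val=22 bits=0x16 at bit 1: 0x73ec
flags (1b) val=1 bits=0x1 at bit 0: 0x73ed
word = 0x73ed → big-endian bytes:
  [0]=0x73  [1]=0xed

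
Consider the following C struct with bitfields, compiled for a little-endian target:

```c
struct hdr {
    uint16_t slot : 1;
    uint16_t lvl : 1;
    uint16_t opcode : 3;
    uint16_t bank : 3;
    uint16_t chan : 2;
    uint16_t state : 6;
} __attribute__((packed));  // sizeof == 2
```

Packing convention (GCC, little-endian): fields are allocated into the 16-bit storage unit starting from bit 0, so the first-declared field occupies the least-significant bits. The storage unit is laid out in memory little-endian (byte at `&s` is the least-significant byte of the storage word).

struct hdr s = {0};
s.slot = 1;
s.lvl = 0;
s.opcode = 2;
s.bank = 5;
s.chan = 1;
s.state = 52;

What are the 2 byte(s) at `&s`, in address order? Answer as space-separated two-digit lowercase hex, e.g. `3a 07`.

a9 d1

[0+:1] slot=1 & 0x1 = 0x1; word=0x0001
[1+:1] lvl=0 & 0x1 = 0x0; word=0x0001
[2+:3] opcode=2 & 0x7 = 0x2; word=0x0009
[5+:3] bank=5 & 0x7 = 0x5; word=0x00a9
[8+:2] chan=1 & 0x3 = 0x1; word=0x01a9
[10+:6] state=52 & 0x3f = 0x34; word=0xd1a9
word = 0xd1a9 → little-endian bytes:
  [0]=0xa9  [1]=0xd1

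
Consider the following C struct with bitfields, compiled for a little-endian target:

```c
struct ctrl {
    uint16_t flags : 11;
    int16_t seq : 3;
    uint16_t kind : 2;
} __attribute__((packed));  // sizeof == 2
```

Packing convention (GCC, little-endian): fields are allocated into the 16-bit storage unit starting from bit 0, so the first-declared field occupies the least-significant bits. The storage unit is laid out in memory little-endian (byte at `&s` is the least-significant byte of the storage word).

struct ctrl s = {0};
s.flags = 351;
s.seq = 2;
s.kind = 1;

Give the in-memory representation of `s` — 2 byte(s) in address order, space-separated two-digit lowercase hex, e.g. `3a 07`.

5f 51

flags (11b) val=351 bits=0x15f at bit 0: 0x015f
seq (3b) val=2 bits=0x2 at bit 11: 0x115f
kind (2b) val=1 bits=0x1 at bit 14: 0x515f
word = 0x515f → little-endian bytes:
  [0]=0x5f  [1]=0x51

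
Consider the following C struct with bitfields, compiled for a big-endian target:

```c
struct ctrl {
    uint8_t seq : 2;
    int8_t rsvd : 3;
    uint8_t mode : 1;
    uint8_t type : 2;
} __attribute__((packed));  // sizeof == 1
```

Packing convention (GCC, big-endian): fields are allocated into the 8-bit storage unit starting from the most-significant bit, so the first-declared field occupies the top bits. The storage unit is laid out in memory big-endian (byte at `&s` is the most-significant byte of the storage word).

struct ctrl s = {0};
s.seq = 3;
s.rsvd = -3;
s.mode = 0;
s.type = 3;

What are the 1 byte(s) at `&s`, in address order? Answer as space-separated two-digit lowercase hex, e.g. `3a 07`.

eb

seq (2b) val=3 bits=0x3 at bit 6: 0xc0
rsvd (3b) val=-3 bits=0x5 at bit 3: 0xe8
mode (1b) val=0 bits=0x0 at bit 2: 0xe8
type (2b) val=3 bits=0x3 at bit 0: 0xeb
word = 0xeb → big-endian bytes:
  [0]=0xeb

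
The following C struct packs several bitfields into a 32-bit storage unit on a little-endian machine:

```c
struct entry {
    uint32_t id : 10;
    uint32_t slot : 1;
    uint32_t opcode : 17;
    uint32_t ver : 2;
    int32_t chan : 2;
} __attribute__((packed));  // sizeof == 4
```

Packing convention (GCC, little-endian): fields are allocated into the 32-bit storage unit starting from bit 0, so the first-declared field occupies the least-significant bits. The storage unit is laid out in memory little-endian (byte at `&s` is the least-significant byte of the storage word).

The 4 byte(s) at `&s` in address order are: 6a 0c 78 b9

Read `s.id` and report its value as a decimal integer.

106

[0]=0x6a [1]=0x0c [2]=0x78 [3]=0xb9 (little-endian) → word 0xb9780c6a
id [0+:10] = (word>>0) & 0x3ff = 106  ←
slot [10+:1] = (word>>10) & 0x1 = 1
opcode [11+:17] = (word>>11) & 0x1ffff = 77569
ver [28+:2] = (word>>28) & 0x3 = 3
chan [30+:2] = (word>>30) & 0x3 = 2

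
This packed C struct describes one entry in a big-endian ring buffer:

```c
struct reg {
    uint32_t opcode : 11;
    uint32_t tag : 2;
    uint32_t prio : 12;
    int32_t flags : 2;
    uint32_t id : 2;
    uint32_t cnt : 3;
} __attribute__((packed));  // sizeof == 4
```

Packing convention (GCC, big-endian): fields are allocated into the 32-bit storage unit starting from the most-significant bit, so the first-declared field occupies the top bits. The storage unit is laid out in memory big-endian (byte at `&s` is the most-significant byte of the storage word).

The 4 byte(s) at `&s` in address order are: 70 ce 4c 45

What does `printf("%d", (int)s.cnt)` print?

5

[0]=0x70 [1]=0xce [2]=0x4c [3]=0x45 (big-endian) → word 0x70ce4c45
opcode [21+:11] = (word>>21) & 0x7ff = 902
tag [19+:2] = (word>>19) & 0x3 = 1
prio [7+:12] = (word>>7) & 0xfff = 3224
flags [5+:2] = (word>>5) & 0x3 = 2
id [3+:2] = (word>>3) & 0x3 = 0
cnt [0+:3] = (word>>0) & 0x7 = 5  ←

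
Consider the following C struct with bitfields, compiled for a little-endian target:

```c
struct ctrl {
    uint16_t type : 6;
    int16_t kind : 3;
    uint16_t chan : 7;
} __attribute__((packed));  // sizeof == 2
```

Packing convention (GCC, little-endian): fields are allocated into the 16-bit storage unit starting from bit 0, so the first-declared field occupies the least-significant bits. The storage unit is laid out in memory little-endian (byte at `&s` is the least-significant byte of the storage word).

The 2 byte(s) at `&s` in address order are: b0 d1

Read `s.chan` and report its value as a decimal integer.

104

[0]=0xb0 [1]=0xd1 (little-endian) → word 0xd1b0
type [0+:6] = (word>>0) & 0x3f = 48
kind [6+:3] = (word>>6) & 0x7 = 6
chan [9+:7] = (word>>9) & 0x7f = 104  ←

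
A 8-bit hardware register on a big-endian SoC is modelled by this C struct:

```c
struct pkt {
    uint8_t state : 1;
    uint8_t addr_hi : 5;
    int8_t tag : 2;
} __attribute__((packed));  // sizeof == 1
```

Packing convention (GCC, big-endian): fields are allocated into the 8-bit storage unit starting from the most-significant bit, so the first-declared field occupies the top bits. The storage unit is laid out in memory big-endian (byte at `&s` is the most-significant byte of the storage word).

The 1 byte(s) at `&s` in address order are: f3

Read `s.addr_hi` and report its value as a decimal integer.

28

[0]=0xf3 (big-endian) → word 0xf3
state:1 @ bit 7 → (0xf3>>7)&0x1 = 0x1
addr_hi:5 @ bit 2 → (0xf3>>2)&0x1f = 0x1c  ←
tag:2 @ bit 0 → (0xf3>>0)&0x3 = 0x3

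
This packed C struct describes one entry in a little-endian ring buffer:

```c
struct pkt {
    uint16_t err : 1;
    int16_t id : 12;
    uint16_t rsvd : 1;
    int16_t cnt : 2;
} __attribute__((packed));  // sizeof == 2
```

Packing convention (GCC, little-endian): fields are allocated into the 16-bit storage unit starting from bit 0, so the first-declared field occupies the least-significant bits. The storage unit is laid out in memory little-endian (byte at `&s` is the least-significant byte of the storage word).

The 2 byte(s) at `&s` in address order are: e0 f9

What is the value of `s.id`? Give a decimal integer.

[0]=0xe0 [1]=0xf9 (little-endian) → word 0xf9e0
err [0+:1] = (word>>0) & 0x1 = 0
id [1+:12] = (word>>1) & 0xfff = 3312  ←
rsvd [13+:1] = (word>>13) & 0x1 = 1
cnt [14+:2] = (word>>14) & 0x3 = 3
id signed 12b, MSB=1: 3312 - 4096 = -784

-784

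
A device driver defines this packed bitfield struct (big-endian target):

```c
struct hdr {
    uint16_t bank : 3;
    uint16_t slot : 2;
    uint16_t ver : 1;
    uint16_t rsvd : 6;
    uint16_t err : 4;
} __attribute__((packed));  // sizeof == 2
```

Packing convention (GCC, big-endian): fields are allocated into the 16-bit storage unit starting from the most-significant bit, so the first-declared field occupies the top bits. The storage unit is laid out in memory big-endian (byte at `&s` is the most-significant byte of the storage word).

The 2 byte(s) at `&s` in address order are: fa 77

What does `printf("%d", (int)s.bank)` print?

7

[0]=0xfa [1]=0x77 (big-endian) → word 0xfa77
bank:3 @ bit 13 → (0xfa77>>13)&0x7 = 0x7  ←
slot:2 @ bit 11 → (0xfa77>>11)&0x3 = 0x3
ver:1 @ bit 10 → (0xfa77>>10)&0x1 = 0x0
rsvd:6 @ bit 4 → (0xfa77>>4)&0x3f = 0x27
err:4 @ bit 0 → (0xfa77>>0)&0xf = 0x7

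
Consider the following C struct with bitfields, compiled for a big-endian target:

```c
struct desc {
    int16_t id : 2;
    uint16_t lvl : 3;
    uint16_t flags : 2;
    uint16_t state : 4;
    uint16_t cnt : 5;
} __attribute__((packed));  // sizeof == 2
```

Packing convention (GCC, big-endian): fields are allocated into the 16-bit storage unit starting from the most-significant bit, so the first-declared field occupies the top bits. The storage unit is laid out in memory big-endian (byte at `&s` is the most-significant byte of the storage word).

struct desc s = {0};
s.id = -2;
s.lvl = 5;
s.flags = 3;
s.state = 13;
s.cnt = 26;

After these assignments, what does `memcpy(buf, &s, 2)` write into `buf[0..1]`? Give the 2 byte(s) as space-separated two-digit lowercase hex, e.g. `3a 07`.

id (2b) val=-2 bits=0x2 at bit 14: 0x8000
lvl (3b) val=5 bits=0x5 at bit 11: 0xa800
flags (2b) val=3 bits=0x3 at bit 9: 0xae00
state (4b) val=13 bits=0xd at bit 5: 0xafa0
cnt (5b) val=26 bits=0x1a at bit 0: 0xafba
word = 0xafba → big-endian bytes:
  [0]=0xaf  [1]=0xba

af ba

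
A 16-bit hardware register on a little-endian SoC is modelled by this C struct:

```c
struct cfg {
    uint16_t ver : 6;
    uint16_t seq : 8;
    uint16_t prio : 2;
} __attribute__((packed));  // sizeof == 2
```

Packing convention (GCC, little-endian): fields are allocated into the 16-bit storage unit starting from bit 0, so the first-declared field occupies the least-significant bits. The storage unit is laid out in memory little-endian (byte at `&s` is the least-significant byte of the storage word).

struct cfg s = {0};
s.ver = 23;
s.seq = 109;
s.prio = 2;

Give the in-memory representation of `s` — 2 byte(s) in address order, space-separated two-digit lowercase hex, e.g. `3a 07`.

57 9b

[0+:6] ver=23 & 0x3f = 0x17; word=0x0017
[6+:8] seq=109 & 0xff = 0x6d; word=0x1b57
[14+:2] prio=2 & 0x3 = 0x2; word=0x9b57
word = 0x9b57 → little-endian bytes:
  [0]=0x57  [1]=0x9b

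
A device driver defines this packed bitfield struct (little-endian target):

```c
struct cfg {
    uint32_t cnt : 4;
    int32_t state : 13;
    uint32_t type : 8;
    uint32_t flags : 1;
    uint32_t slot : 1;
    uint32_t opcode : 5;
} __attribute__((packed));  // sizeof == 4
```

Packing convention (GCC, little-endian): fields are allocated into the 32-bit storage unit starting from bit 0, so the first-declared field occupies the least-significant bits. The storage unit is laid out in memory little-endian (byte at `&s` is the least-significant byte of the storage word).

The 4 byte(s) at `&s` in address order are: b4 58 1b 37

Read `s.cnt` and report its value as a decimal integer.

4

[0]=0xb4 [1]=0x58 [2]=0x1b [3]=0x37 (little-endian) → word 0x371b58b4
cnt [0+:4] = (word>>0) & 0xf = 4  ←
state [4+:13] = (word>>4) & 0x1fff = 5515
type [17+:8] = (word>>17) & 0xff = 141
flags [25+:1] = (word>>25) & 0x1 = 1
slot [26+:1] = (word>>26) & 0x1 = 1
opcode [27+:5] = (word>>27) & 0x1f = 6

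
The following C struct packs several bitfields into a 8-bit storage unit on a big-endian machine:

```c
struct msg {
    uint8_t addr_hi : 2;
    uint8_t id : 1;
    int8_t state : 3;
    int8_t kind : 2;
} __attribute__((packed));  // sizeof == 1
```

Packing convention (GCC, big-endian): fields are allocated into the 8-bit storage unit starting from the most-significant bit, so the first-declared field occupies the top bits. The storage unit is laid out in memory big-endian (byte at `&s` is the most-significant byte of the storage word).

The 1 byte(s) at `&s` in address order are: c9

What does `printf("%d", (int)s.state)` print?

2

[0]=0xc9 (big-endian) → word 0xc9
addr_hi:2 @ bit 6 → (0xc9>>6)&0x3 = 0x3
id:1 @ bit 5 → (0xc9>>5)&0x1 = 0x0
state:3 @ bit 2 → (0xc9>>2)&0x7 = 0x2  ←
kind:2 @ bit 0 → (0xc9>>0)&0x3 = 0x1
state signed 3b, MSB=0: value = 2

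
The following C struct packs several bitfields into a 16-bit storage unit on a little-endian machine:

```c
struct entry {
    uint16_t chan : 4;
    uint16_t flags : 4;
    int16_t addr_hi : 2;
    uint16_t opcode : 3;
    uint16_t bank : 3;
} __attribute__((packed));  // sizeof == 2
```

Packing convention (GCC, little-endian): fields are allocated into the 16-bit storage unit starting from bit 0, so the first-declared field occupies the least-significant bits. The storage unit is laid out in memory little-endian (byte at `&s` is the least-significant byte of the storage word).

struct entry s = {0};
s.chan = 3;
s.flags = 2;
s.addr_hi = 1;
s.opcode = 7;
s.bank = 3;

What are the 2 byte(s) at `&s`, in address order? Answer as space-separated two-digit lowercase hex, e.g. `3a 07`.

chan:4 = 3 → 0x3 << 0 → word 0x0003
flags:4 = 2 → 0x2 << 4 → word 0x0023
addr_hi:2 = 1 → 0x1 << 8 → word 0x0123
opcode:3 = 7 → 0x7 << 10 → word 0x1d23
bank:3 = 3 → 0x3 << 13 → word 0x7d23
word = 0x7d23 → little-endian bytes:
  [0]=0x23  [1]=0x7d

23 7d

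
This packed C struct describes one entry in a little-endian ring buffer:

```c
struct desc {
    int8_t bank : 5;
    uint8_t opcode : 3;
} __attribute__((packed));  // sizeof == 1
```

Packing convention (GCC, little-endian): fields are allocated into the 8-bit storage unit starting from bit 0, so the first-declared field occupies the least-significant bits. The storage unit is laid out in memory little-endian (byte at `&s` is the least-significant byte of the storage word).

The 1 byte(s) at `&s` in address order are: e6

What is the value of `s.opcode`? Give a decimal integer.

[0]=0xe6 (little-endian) → word 0xe6
bank [0+:5] = (word>>0) & 0x1f = 6
opcode [5+:3] = (word>>5) & 0x7 = 7  ←

7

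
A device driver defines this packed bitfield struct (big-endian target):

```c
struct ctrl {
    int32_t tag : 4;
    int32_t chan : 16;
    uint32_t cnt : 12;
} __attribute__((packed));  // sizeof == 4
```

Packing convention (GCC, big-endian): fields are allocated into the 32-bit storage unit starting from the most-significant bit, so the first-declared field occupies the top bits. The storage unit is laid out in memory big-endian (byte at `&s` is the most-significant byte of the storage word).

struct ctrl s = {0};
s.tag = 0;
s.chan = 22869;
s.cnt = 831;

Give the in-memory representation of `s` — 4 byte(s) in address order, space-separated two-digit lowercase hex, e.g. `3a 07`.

[28+:4] tag=0 & 0xf = 0x0; word=0x00000000
[12+:16] chan=22869 & 0xffff = 0x5955; word=0x05955000
[0+:12] cnt=831 & 0xfff = 0x33f; word=0x0595533f
word = 0x0595533f → big-endian bytes:
  [0]=0x05  [1]=0x95  [2]=0x53  [3]=0x3f

05 95 53 3f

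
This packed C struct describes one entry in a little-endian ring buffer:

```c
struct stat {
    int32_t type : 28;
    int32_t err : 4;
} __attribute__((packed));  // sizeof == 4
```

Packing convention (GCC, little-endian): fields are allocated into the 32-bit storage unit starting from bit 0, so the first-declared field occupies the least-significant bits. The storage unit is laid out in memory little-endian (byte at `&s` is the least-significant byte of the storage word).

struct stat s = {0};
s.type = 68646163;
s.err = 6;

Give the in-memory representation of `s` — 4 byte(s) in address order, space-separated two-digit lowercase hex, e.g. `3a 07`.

type:28 = 68646163 → 0x4177513 << 0 → word 0x04177513
err:4 = 6 → 0x6 << 28 → word 0x64177513
word = 0x64177513 → little-endian bytes:
  [0]=0x13  [1]=0x75  [2]=0x17  [3]=0x64

13 75 17 64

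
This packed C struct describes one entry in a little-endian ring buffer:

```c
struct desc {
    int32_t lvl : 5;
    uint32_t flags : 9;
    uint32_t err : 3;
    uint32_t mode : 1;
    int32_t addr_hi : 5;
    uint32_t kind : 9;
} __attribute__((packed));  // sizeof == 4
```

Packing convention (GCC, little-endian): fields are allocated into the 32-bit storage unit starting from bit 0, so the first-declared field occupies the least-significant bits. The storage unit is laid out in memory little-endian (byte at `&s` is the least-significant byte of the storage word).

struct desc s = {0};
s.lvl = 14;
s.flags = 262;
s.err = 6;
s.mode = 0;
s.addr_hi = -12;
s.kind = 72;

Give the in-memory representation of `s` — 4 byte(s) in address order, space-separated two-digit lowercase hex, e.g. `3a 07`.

ce a0 51 24

lvl (5b) val=14 bits=0xe at bit 0: 0x0000000e
flags (9b) val=262 bits=0x106 at bit 5: 0x000020ce
err (3b) val=6 bits=0x6 at bit 14: 0x0001a0ce
mode (1b) val=0 bits=0x0 at bit 17: 0x0001a0ce
addr_hi (5b) val=-12 bits=0x14 at bit 18: 0x0051a0ce
kind (9b) val=72 bits=0x48 at bit 23: 0x2451a0ce
word = 0x2451a0ce → little-endian bytes:
  [0]=0xce  [1]=0xa0  [2]=0x51  [3]=0x24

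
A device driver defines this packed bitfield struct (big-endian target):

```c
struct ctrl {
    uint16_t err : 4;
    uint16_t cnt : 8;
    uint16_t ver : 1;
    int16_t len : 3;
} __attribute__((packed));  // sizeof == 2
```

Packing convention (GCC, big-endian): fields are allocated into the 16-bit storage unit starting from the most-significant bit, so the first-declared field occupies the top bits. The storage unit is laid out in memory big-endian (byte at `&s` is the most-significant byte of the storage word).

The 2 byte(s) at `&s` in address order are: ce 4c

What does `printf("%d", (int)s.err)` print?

12

[0]=0xce [1]=0x4c (big-endian) → word 0xce4c
err:4 @ bit 12 → (0xce4c>>12)&0xf = 0xc  ←
cnt:8 @ bit 4 → (0xce4c>>4)&0xff = 0xe4
ver:1 @ bit 3 → (0xce4c>>3)&0x1 = 0x1
len:3 @ bit 0 → (0xce4c>>0)&0x7 = 0x4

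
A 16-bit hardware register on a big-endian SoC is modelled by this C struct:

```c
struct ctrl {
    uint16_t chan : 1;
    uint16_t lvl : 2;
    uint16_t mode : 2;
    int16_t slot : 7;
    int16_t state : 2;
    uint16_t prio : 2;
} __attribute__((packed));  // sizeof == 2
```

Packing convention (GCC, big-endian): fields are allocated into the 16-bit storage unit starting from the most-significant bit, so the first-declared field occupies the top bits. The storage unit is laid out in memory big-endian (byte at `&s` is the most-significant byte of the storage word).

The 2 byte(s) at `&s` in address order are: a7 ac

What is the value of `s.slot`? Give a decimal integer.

[0]=0xa7 [1]=0xac (big-endian) → word 0xa7ac
chan:1 @ bit 15 → (0xa7ac>>15)&0x1 = 0x1
lvl:2 @ bit 13 → (0xa7ac>>13)&0x3 = 0x1
mode:2 @ bit 11 → (0xa7ac>>11)&0x3 = 0x0
slot:7 @ bit 4 → (0xa7ac>>4)&0x7f = 0x7a  ←
state:2 @ bit 2 → (0xa7ac>>2)&0x3 = 0x3
prio:2 @ bit 0 → (0xa7ac>>0)&0x3 = 0x0
slot signed 7b, MSB=1: 122 - 128 = -6

-6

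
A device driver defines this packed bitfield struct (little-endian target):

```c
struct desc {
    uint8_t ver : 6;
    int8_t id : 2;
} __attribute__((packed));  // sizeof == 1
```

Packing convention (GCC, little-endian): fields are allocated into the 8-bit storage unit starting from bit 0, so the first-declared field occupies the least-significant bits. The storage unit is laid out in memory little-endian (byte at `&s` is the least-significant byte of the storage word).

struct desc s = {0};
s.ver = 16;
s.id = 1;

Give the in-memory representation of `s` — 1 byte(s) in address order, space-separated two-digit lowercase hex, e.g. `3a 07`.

ver (6b) val=16 bits=0x10 at bit 0: 0x10
id (2b) val=1 bits=0x1 at bit 6: 0x50
word = 0x50 → little-endian bytes:
  [0]=0x50

50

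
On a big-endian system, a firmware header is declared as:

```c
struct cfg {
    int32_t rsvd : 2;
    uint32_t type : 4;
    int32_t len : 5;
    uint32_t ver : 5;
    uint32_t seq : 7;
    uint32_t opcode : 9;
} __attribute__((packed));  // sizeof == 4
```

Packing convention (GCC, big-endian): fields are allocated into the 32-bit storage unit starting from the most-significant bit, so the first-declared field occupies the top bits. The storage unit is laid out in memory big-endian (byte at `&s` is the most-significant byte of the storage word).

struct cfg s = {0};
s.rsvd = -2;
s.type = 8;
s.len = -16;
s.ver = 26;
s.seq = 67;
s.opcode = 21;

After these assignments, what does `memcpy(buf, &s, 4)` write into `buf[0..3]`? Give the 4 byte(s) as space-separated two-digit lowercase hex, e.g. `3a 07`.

a2 1a 86 15

rsvd (2b) val=-2 bits=0x2 at bit 30: 0x80000000
type (4b) val=8 bits=0x8 at bit 26: 0xa0000000
len (5b) val=-16 bits=0x10 at bit 21: 0xa2000000
ver (5b) val=26 bits=0x1a at bit 16: 0xa21a0000
seq (7b) val=67 bits=0x43 at bit 9: 0xa21a8600
opcode (9b) val=21 bits=0x15 at bit 0: 0xa21a8615
word = 0xa21a8615 → big-endian bytes:
  [0]=0xa2  [1]=0x1a  [2]=0x86  [3]=0x15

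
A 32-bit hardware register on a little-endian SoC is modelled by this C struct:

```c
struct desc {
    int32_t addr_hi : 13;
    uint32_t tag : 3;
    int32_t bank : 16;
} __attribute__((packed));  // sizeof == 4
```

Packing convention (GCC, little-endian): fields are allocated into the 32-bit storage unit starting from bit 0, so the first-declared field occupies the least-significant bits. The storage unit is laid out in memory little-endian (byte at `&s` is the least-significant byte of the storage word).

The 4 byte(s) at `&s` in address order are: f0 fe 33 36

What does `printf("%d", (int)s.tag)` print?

[0]=0xf0 [1]=0xfe [2]=0x33 [3]=0x36 (little-endian) → word 0x3633fef0
addr_hi [0+:13] = (word>>0) & 0x1fff = 7920
tag [13+:3] = (word>>13) & 0x7 = 7  ←
bank [16+:16] = (word>>16) & 0xffff = 13875

7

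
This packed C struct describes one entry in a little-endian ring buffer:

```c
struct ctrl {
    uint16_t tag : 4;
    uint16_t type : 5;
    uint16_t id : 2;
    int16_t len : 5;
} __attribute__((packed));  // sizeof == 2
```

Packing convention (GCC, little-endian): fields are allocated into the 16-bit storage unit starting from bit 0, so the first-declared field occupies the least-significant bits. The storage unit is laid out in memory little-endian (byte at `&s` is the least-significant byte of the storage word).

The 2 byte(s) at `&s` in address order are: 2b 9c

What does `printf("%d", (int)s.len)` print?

-13

[0]=0x2b [1]=0x9c (little-endian) → word 0x9c2b
tag:4 @ bit 0 → (0x9c2b>>0)&0xf = 0xb
type:5 @ bit 4 → (0x9c2b>>4)&0x1f = 0x2
id:2 @ bit 9 → (0x9c2b>>9)&0x3 = 0x2
len:5 @ bit 11 → (0x9c2b>>11)&0x1f = 0x13  ←
len signed 5b, MSB=1: 19 - 32 = -13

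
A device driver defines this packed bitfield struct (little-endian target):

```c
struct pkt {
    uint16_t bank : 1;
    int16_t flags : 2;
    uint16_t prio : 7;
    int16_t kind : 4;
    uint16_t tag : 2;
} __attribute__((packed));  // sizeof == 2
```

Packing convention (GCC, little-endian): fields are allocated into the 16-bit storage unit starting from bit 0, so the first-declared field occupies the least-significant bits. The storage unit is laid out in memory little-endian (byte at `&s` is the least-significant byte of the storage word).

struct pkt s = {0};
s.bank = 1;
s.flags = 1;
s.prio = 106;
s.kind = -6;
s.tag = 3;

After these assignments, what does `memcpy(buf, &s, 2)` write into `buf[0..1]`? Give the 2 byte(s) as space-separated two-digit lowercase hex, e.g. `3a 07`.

[0+:1] bank=1 & 0x1 = 0x1; word=0x0001
[1+:2] flags=1 & 0x3 = 0x1; word=0x0003
[3+:7] prio=106 & 0x7f = 0x6a; word=0x0353
[10+:4] kind=-6 & 0xf = 0xa; word=0x2b53
[14+:2] tag=3 & 0x3 = 0x3; word=0xeb53
word = 0xeb53 → little-endian bytes:
  [0]=0x53  [1]=0xeb

53 eb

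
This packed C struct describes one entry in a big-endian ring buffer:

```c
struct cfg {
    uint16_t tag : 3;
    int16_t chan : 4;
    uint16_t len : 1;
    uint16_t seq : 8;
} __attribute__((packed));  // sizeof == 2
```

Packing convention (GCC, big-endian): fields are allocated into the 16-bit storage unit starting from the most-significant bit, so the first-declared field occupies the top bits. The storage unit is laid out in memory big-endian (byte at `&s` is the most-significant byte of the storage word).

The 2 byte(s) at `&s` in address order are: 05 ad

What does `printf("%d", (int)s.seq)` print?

173

[0]=0x05 [1]=0xad (big-endian) → word 0x05ad
tag [13+:3] = (word>>13) & 0x7 = 0
chan [9+:4] = (word>>9) & 0xf = 2
len [8+:1] = (word>>8) & 0x1 = 1
seq [0+:8] = (word>>0) & 0xff = 173  ←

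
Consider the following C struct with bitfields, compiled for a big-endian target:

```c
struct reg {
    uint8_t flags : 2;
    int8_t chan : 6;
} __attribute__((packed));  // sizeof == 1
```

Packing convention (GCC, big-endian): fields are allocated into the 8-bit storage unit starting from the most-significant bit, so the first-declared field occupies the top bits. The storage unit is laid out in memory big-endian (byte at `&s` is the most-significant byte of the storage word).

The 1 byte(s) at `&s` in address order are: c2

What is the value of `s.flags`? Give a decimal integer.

[0]=0xc2 (big-endian) → word 0xc2
flags [6+:2] = (word>>6) & 0x3 = 3  ←
chan [0+:6] = (word>>0) & 0x3f = 2

3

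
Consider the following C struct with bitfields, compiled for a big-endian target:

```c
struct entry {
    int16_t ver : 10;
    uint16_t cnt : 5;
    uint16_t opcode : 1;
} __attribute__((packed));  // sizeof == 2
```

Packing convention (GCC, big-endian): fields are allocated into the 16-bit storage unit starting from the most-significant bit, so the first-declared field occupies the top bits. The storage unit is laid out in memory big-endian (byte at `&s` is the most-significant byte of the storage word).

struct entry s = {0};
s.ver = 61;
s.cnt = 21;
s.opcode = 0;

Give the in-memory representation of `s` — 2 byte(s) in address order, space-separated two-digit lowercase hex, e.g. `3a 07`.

[6+:10] ver=61 & 0x3ff = 0x3d; word=0x0f40
[1+:5] cnt=21 & 0x1f = 0x15; word=0x0f6a
[0+:1] opcode=0 & 0x1 = 0x0; word=0x0f6a
word = 0x0f6a → big-endian bytes:
  [0]=0x0f  [1]=0x6a

0f 6a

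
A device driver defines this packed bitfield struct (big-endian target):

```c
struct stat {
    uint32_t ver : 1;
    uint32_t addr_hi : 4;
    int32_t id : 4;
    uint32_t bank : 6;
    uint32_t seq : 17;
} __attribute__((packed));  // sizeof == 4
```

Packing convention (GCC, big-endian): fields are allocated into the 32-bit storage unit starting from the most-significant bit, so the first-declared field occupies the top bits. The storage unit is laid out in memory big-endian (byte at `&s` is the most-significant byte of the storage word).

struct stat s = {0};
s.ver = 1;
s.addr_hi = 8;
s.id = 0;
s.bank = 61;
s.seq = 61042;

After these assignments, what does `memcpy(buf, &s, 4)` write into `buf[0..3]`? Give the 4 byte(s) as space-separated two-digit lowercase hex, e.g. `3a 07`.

ver:1 = 1 → 0x1 << 31 → word 0x80000000
addr_hi:4 = 8 → 0x8 << 27 → word 0xc0000000
id:4 = 0 → 0x0 << 23 → word 0xc0000000
bank:6 = 61 → 0x3d << 17 → word 0xc07a0000
seq:17 = 61042 → 0xee72 << 0 → word 0xc07aee72
word = 0xc07aee72 → big-endian bytes:
  [0]=0xc0  [1]=0x7a  [2]=0xee  [3]=0x72

c0 7a ee 72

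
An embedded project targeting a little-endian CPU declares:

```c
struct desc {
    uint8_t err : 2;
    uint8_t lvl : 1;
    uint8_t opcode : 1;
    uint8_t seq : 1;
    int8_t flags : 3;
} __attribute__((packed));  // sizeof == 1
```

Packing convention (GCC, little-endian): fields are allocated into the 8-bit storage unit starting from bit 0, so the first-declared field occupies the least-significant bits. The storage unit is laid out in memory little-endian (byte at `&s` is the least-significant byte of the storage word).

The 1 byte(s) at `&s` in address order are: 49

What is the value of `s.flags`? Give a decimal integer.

2

[0]=0x49 (little-endian) → word 0x49
err:2 @ bit 0 → (0x49>>0)&0x3 = 0x1
lvl:1 @ bit 2 → (0x49>>2)&0x1 = 0x0
opcode:1 @ bit 3 → (0x49>>3)&0x1 = 0x1
seq:1 @ bit 4 → (0x49>>4)&0x1 = 0x0
flags:3 @ bit 5 → (0x49>>5)&0x7 = 0x2  ←
flags signed 3b, MSB=0: value = 2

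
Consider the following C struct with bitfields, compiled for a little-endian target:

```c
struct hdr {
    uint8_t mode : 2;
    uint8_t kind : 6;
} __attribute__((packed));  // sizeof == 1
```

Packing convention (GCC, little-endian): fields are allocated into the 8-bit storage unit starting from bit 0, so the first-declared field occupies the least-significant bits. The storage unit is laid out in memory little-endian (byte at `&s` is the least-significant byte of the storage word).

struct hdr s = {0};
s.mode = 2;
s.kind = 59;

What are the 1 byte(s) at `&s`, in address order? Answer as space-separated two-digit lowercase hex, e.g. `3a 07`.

ee

[0+:2] mode=2 & 0x3 = 0x2; word=0x02
[2+:6] kind=59 & 0x3f = 0x3b; word=0xee
word = 0xee → little-endian bytes:
  [0]=0xee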